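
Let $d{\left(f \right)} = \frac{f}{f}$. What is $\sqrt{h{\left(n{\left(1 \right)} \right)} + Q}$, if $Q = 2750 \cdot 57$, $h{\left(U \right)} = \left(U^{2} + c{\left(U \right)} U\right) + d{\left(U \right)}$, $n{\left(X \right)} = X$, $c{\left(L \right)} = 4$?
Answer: $2 \sqrt{39189} \approx 395.92$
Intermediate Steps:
$d{\left(f \right)} = 1$
$h{\left(U \right)} = 1 + U^{2} + 4 U$ ($h{\left(U \right)} = \left(U^{2} + 4 U\right) + 1 = 1 + U^{2} + 4 U$)
$Q = 156750$
$\sqrt{h{\left(n{\left(1 \right)} \right)} + Q} = \sqrt{\left(1 + 1^{2} + 4 \cdot 1\right) + 156750} = \sqrt{\left(1 + 1 + 4\right) + 156750} = \sqrt{6 + 156750} = \sqrt{156756} = 2 \sqrt{39189}$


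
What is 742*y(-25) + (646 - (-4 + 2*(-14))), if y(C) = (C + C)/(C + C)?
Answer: 1420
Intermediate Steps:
y(C) = 1 (y(C) = (2*C)/((2*C)) = (2*C)*(1/(2*C)) = 1)
742*y(-25) + (646 - (-4 + 2*(-14))) = 742*1 + (646 - (-4 + 2*(-14))) = 742 + (646 - (-4 - 28)) = 742 + (646 - 1*(-32)) = 742 + (646 + 32) = 742 + 678 = 1420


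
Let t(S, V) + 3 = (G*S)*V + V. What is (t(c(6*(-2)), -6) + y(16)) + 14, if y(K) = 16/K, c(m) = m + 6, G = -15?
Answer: -534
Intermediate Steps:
c(m) = 6 + m
t(S, V) = -3 + V - 15*S*V (t(S, V) = -3 + ((-15*S)*V + V) = -3 + (-15*S*V + V) = -3 + (V - 15*S*V) = -3 + V - 15*S*V)
(t(c(6*(-2)), -6) + y(16)) + 14 = ((-3 - 6 - 15*(6 + 6*(-2))*(-6)) + 16/16) + 14 = ((-3 - 6 - 15*(6 - 12)*(-6)) + 16*(1/16)) + 14 = ((-3 - 6 - 15*(-6)*(-6)) + 1) + 14 = ((-3 - 6 - 540) + 1) + 14 = (-549 + 1) + 14 = -548 + 14 = -534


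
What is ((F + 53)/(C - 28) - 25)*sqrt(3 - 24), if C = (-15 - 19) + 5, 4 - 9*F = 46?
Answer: -4420*I*sqrt(21)/171 ≈ -118.45*I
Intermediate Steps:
F = -14/3 (F = 4/9 - 1/9*46 = 4/9 - 46/9 = -14/3 ≈ -4.6667)
C = -29 (C = -34 + 5 = -29)
((F + 53)/(C - 28) - 25)*sqrt(3 - 24) = ((-14/3 + 53)/(-29 - 28) - 25)*sqrt(3 - 24) = ((145/3)/(-57) - 25)*sqrt(-21) = ((145/3)*(-1/57) - 25)*(I*sqrt(21)) = (-145/171 - 25)*(I*sqrt(21)) = -4420*I*sqrt(21)/171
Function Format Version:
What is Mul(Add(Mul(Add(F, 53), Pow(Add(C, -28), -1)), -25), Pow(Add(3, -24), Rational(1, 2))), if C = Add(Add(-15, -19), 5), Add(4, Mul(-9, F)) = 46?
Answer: Mul(Rational(-4420, 171), I, Pow(21, Rational(1, 2))) ≈ Mul(-118.45, I)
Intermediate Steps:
F = Rational(-14, 3) (F = Add(Rational(4, 9), Mul(Rational(-1, 9), 46)) = Add(Rational(4, 9), Rational(-46, 9)) = Rational(-14, 3) ≈ -4.6667)
C = -29 (C = Add(-34, 5) = -29)
Mul(Add(Mul(Add(F, 53), Pow(Add(C, -28), -1)), -25), Pow(Add(3, -24), Rational(1, 2))) = Mul(Add(Mul(Add(Rational(-14, 3), 53), Pow(Add(-29, -28), -1)), -25), Pow(Add(3, -24), Rational(1, 2))) = Mul(Add(Mul(Rational(145, 3), Pow(-57, -1)), -25), Pow(-21, Rational(1, 2))) = Mul(Add(Mul(Rational(145, 3), Rational(-1, 57)), -25), Mul(I, Pow(21, Rational(1, 2)))) = Mul(Add(Rational(-145, 171), -25), Mul(I, Pow(21, Rational(1, 2)))) = Mul(Rational(-4420, 171), Mul(I, Pow(21, Rational(1, 2)))) = Mul(Rational(-4420, 171), I, Pow(21, Rational(1, 2)))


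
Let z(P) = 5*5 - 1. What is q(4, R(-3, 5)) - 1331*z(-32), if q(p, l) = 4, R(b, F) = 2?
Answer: -31940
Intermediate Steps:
z(P) = 24 (z(P) = 25 - 1 = 24)
q(4, R(-3, 5)) - 1331*z(-32) = 4 - 1331*24 = 4 - 31944 = -31940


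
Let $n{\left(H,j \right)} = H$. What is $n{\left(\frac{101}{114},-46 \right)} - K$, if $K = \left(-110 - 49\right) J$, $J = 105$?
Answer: $\frac{1903331}{114} \approx 16696.0$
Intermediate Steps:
$K = -16695$ ($K = \left(-110 - 49\right) 105 = \left(-159\right) 105 = -16695$)
$n{\left(\frac{101}{114},-46 \right)} - K = \frac{101}{114} - -16695 = 101 \cdot \frac{1}{114} + 16695 = \frac{101}{114} + 16695 = \frac{1903331}{114}$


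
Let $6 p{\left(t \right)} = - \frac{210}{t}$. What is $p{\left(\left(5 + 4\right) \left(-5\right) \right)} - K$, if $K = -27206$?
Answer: $\frac{244861}{9} \approx 27207.0$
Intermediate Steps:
$p{\left(t \right)} = - \frac{35}{t}$ ($p{\left(t \right)} = \frac{\left(-210\right) \frac{1}{t}}{6} = - \frac{35}{t}$)
$p{\left(\left(5 + 4\right) \left(-5\right) \right)} - K = - \frac{35}{\left(5 + 4\right) \left(-5\right)} - -27206 = - \frac{35}{9 \left(-5\right)} + 27206 = - \frac{35}{-45} + 27206 = \left(-35\right) \left(- \frac{1}{45}\right) + 27206 = \frac{7}{9} + 27206 = \frac{244861}{9}$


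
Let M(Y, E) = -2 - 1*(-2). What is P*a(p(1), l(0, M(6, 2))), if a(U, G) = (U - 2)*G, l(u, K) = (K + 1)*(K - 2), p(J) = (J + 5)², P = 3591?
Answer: -244188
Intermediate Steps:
M(Y, E) = 0 (M(Y, E) = -2 + 2 = 0)
p(J) = (5 + J)²
l(u, K) = (1 + K)*(-2 + K)
a(U, G) = G*(-2 + U) (a(U, G) = (-2 + U)*G = G*(-2 + U))
P*a(p(1), l(0, M(6, 2))) = 3591*((-2 + 0² - 1*0)*(-2 + (5 + 1)²)) = 3591*((-2 + 0 + 0)*(-2 + 6²)) = 3591*(-2*(-2 + 36)) = 3591*(-2*34) = 3591*(-68) = -244188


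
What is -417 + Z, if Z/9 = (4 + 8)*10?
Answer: 663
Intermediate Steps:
Z = 1080 (Z = 9*((4 + 8)*10) = 9*(12*10) = 9*120 = 1080)
-417 + Z = -417 + 1080 = 663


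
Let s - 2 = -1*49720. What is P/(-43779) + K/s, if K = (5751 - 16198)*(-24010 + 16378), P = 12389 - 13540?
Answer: -1745254144099/1088302161 ≈ -1603.6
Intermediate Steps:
P = -1151
K = 79731504 (K = -10447*(-7632) = 79731504)
s = -49718 (s = 2 - 1*49720 = 2 - 49720 = -49718)
P/(-43779) + K/s = -1151/(-43779) + 79731504/(-49718) = -1151*(-1/43779) + 79731504*(-1/49718) = 1151/43779 - 39865752/24859 = -1745254144099/1088302161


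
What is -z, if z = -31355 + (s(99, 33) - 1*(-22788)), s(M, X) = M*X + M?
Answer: 5201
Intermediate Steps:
s(M, X) = M + M*X
z = -5201 (z = -31355 + (99*(1 + 33) - 1*(-22788)) = -31355 + (99*34 + 22788) = -31355 + (3366 + 22788) = -31355 + 26154 = -5201)
-z = -1*(-5201) = 5201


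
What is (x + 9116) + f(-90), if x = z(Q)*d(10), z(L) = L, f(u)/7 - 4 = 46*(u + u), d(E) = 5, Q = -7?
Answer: -48851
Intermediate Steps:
f(u) = 28 + 644*u (f(u) = 28 + 7*(46*(u + u)) = 28 + 7*(46*(2*u)) = 28 + 7*(92*u) = 28 + 644*u)
x = -35 (x = -7*5 = -35)
(x + 9116) + f(-90) = (-35 + 9116) + (28 + 644*(-90)) = 9081 + (28 - 57960) = 9081 - 57932 = -48851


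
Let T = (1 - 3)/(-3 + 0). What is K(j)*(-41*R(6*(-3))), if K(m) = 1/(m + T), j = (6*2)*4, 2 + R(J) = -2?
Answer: 246/73 ≈ 3.3699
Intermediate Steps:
R(J) = -4 (R(J) = -2 - 2 = -4)
T = 2/3 (T = -2/(-3) = -2*(-1/3) = 2/3 ≈ 0.66667)
j = 48 (j = 12*4 = 48)
K(m) = 1/(2/3 + m) (K(m) = 1/(m + 2/3) = 1/(2/3 + m))
K(j)*(-41*R(6*(-3))) = (3/(2 + 3*48))*(-41*(-4)) = (3/(2 + 144))*164 = (3/146)*164 = 246/73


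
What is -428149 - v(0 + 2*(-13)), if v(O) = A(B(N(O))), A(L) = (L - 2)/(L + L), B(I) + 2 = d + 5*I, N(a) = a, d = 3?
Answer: -110462573/258 ≈ -4.2815e+5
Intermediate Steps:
B(I) = 1 + 5*I (B(I) = -2 + (3 + 5*I) = 1 + 5*I)
A(L) = (-2 + L)/(2*L) (A(L) = (-2 + L)/((2*L)) = (-2 + L)*(1/(2*L)) = (-2 + L)/(2*L))
v(O) = (-1 + 5*O)/(2*(1 + 5*O)) (v(O) = (-2 + (1 + 5*O))/(2*(1 + 5*O)) = (-1 + 5*O)/(2*(1 + 5*O)))
-428149 - v(0 + 2*(-13)) = -428149 - (-1 + 5*(0 + 2*(-13)))/(2*(1 + 5*(0 + 2*(-13)))) = -428149 - (-1 + 5*(0 - 26))/(2*(1 + 5*(0 - 26))) = -428149 - (-1 + 5*(-26))/(2*(1 + 5*(-26))) = -428149 - (-1 - 130)/(2*(1 - 130)) = -428149 - (-131)/(2*(-129)) = -428149 - (-1)*(-131)/(2*129) = -428149 - 1*131/258 = -428149 - 131/258 = -110462573/258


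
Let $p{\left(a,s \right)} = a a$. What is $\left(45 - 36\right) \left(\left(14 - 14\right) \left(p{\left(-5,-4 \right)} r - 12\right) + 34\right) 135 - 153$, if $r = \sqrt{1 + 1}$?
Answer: $41157$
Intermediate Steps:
$r = \sqrt{2} \approx 1.4142$
$p{\left(a,s \right)} = a^{2}$
$\left(45 - 36\right) \left(\left(14 - 14\right) \left(p{\left(-5,-4 \right)} r - 12\right) + 34\right) 135 - 153 = \left(45 - 36\right) \left(\left(14 - 14\right) \left(\left(-5\right)^{2} \sqrt{2} - 12\right) + 34\right) 135 - 153 = 9 \left(0 \left(25 \sqrt{2} - 12\right) + 34\right) 135 - 153 = 9 \left(0 \left(-12 + 25 \sqrt{2}\right) + 34\right) 135 - 153 = 9 \left(0 + 34\right) 135 - 153 = 9 \cdot 34 \cdot 135 - 153 = 306 \cdot 135 - 153 = 41310 - 153 = 41157$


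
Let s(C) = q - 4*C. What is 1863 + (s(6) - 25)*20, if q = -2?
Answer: 843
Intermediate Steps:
s(C) = -2 - 4*C
1863 + (s(6) - 25)*20 = 1863 + ((-2 - 4*6) - 25)*20 = 1863 + ((-2 - 24) - 25)*20 = 1863 + (-26 - 25)*20 = 1863 - 51*20 = 1863 - 1020 = 843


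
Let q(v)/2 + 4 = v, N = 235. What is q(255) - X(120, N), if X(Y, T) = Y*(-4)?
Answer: 982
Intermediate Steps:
X(Y, T) = -4*Y
q(v) = -8 + 2*v
q(255) - X(120, N) = (-8 + 2*255) - (-4)*120 = (-8 + 510) - 1*(-480) = 502 + 480 = 982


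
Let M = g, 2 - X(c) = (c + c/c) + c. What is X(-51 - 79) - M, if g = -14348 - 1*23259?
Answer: 37868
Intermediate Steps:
X(c) = 1 - 2*c (X(c) = 2 - ((c + c/c) + c) = 2 - ((c + 1) + c) = 2 - ((1 + c) + c) = 2 - (1 + 2*c) = 2 + (-1 - 2*c) = 1 - 2*c)
g = -37607 (g = -14348 - 23259 = -37607)
M = -37607
X(-51 - 79) - M = (1 - 2*(-51 - 79)) - 1*(-37607) = (1 - 2*(-130)) + 37607 = (1 + 260) + 37607 = 261 + 37607 = 37868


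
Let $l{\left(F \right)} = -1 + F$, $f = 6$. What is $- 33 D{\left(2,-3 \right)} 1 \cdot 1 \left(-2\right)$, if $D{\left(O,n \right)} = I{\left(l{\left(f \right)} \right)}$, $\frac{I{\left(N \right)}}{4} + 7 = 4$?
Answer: $-792$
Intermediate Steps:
$I{\left(N \right)} = -12$ ($I{\left(N \right)} = -28 + 4 \cdot 4 = -28 + 16 = -12$)
$D{\left(O,n \right)} = -12$
$- 33 D{\left(2,-3 \right)} 1 \cdot 1 \left(-2\right) = \left(-33\right) \left(-12\right) 1 \cdot 1 \left(-2\right) = 396 \cdot 1 \left(-2\right) = 396 \left(-2\right) = -792$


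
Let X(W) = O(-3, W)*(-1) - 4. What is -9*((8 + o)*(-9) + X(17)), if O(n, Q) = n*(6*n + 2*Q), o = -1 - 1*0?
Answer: 171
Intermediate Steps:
o = -1 (o = -1 + 0 = -1)
O(n, Q) = n*(2*Q + 6*n)
X(W) = -58 + 6*W (X(W) = (2*(-3)*(W + 3*(-3)))*(-1) - 4 = (2*(-3)*(W - 9))*(-1) - 4 = (2*(-3)*(-9 + W))*(-1) - 4 = (54 - 6*W)*(-1) - 4 = (-54 + 6*W) - 4 = -58 + 6*W)
-9*((8 + o)*(-9) + X(17)) = -9*((8 - 1)*(-9) + (-58 + 6*17)) = -9*(7*(-9) + (-58 + 102)) = -9*(-63 + 44) = -9*(-19) = 171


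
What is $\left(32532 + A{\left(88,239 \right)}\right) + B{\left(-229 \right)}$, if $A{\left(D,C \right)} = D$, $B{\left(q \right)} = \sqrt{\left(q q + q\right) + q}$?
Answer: $32620 + \sqrt{51983} \approx 32848.0$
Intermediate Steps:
$B{\left(q \right)} = \sqrt{q^{2} + 2 q}$ ($B{\left(q \right)} = \sqrt{\left(q^{2} + q\right) + q} = \sqrt{\left(q + q^{2}\right) + q} = \sqrt{q^{2} + 2 q}$)
$\left(32532 + A{\left(88,239 \right)}\right) + B{\left(-229 \right)} = \left(32532 + 88\right) + \sqrt{- 229 \left(2 - 229\right)} = 32620 + \sqrt{\left(-229\right) \left(-227\right)} = 32620 + \sqrt{51983}$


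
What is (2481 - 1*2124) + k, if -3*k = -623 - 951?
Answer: 2645/3 ≈ 881.67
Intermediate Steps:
k = 1574/3 (k = -(-623 - 951)/3 = -⅓*(-1574) = 1574/3 ≈ 524.67)
(2481 - 1*2124) + k = (2481 - 1*2124) + 1574/3 = (2481 - 2124) + 1574/3 = 357 + 1574/3 = 2645/3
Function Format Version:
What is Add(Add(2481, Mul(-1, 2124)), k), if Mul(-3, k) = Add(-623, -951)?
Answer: Rational(2645, 3) ≈ 881.67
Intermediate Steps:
k = Rational(1574, 3) (k = Mul(Rational(-1, 3), Add(-623, -951)) = Mul(Rational(-1, 3), -1574) = Rational(1574, 3) ≈ 524.67)
Add(Add(2481, Mul(-1, 2124)), k) = Add(Add(2481, Mul(-1, 2124)), Rational(1574, 3)) = Add(Add(2481, -2124), Rational(1574, 3)) = Add(357, Rational(1574, 3)) = Rational(2645, 3)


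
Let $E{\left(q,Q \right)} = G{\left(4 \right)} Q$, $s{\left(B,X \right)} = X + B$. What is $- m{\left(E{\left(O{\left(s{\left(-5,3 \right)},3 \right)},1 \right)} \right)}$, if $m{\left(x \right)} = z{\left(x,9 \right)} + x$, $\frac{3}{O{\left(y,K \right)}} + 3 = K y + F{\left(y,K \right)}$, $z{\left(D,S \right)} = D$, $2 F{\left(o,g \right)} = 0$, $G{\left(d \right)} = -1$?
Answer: $2$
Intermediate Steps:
$F{\left(o,g \right)} = 0$ ($F{\left(o,g \right)} = \frac{1}{2} \cdot 0 = 0$)
$s{\left(B,X \right)} = B + X$
$O{\left(y,K \right)} = \frac{3}{-3 + K y}$ ($O{\left(y,K \right)} = \frac{3}{-3 + \left(K y + 0\right)} = \frac{3}{-3 + K y}$)
$E{\left(q,Q \right)} = - Q$
$m{\left(x \right)} = 2 x$ ($m{\left(x \right)} = x + x = 2 x$)
$- m{\left(E{\left(O{\left(s{\left(-5,3 \right)},3 \right)},1 \right)} \right)} = - 2 \left(\left(-1\right) 1\right) = - 2 \left(-1\right) = \left(-1\right) \left(-2\right) = 2$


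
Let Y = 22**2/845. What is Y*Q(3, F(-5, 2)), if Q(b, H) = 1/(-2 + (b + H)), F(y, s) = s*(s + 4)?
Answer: 484/10985 ≈ 0.044060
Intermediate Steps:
F(y, s) = s*(4 + s)
Y = 484/845 (Y = 484*(1/845) = 484/845 ≈ 0.57278)
Q(b, H) = 1/(-2 + H + b) (Q(b, H) = 1/(-2 + (H + b)) = 1/(-2 + H + b))
Y*Q(3, F(-5, 2)) = 484/(845*(-2 + 2*(4 + 2) + 3)) = 484/(845*(-2 + 2*6 + 3)) = 484/(845*(-2 + 12 + 3)) = (484/845)/13 = (484/845)*(1/13) = 484/10985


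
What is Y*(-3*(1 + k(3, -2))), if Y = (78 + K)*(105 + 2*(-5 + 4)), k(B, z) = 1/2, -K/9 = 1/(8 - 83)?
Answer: -1810431/50 ≈ -36209.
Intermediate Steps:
K = 3/25 (K = -9/(8 - 83) = -9/(-75) = -9*(-1/75) = 3/25 ≈ 0.12000)
k(B, z) = ½
Y = 201159/25 (Y = (78 + 3/25)*(105 + 2*(-5 + 4)) = 1953*(105 + 2*(-1))/25 = 1953*(105 - 2)/25 = (1953/25)*103 = 201159/25 ≈ 8046.4)
Y*(-3*(1 + k(3, -2))) = 201159*(-3*(1 + ½))/25 = 201159*(-3*3/2)/25 = (201159/25)*(-9/2) = -1810431/50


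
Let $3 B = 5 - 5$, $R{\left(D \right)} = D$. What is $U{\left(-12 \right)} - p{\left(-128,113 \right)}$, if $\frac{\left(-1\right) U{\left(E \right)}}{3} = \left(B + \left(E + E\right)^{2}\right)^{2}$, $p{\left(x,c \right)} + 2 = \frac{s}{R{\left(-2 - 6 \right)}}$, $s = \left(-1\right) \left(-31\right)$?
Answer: $- \frac{7962577}{8} \approx -9.9532 \cdot 10^{5}$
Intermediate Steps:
$s = 31$
$p{\left(x,c \right)} = - \frac{47}{8}$ ($p{\left(x,c \right)} = -2 + \frac{31}{-2 - 6} = -2 + \frac{31}{-8} = -2 + 31 \left(- \frac{1}{8}\right) = -2 - \frac{31}{8} = - \frac{47}{8}$)
$B = 0$ ($B = \frac{5 - 5}{3} = \frac{1}{3} \cdot 0 = 0$)
$U{\left(E \right)} = - 48 E^{4}$ ($U{\left(E \right)} = - 3 \left(0 + \left(E + E\right)^{2}\right)^{2} = - 3 \left(0 + \left(2 E\right)^{2}\right)^{2} = - 3 \left(0 + 4 E^{2}\right)^{2} = - 3 \left(4 E^{2}\right)^{2} = - 3 \cdot 16 E^{4} = - 48 E^{4}$)
$U{\left(-12 \right)} - p{\left(-128,113 \right)} = - 48 \left(-12\right)^{4} - - \frac{47}{8} = \left(-48\right) 20736 + \frac{47}{8} = -995328 + \frac{47}{8} = - \frac{7962577}{8}$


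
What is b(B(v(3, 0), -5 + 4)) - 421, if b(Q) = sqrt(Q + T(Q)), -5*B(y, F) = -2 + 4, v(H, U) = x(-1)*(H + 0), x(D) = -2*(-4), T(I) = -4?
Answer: -421 + I*sqrt(110)/5 ≈ -421.0 + 2.0976*I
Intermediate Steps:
x(D) = 8
v(H, U) = 8*H (v(H, U) = 8*(H + 0) = 8*H)
B(y, F) = -2/5 (B(y, F) = -(-2 + 4)/5 = -1/5*2 = -2/5)
b(Q) = sqrt(-4 + Q) (b(Q) = sqrt(Q - 4) = sqrt(-4 + Q))
b(B(v(3, 0), -5 + 4)) - 421 = sqrt(-4 - 2/5) - 421 = sqrt(-22/5) - 421 = I*sqrt(110)/5 - 421 = -421 + I*sqrt(110)/5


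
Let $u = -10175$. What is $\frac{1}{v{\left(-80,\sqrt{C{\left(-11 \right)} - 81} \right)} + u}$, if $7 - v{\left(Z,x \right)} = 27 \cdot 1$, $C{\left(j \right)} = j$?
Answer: $- \frac{1}{10195} \approx -9.8087 \cdot 10^{-5}$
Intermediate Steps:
$v{\left(Z,x \right)} = -20$ ($v{\left(Z,x \right)} = 7 - 27 \cdot 1 = 7 - 27 = -20$)
$\frac{1}{v{\left(-80,\sqrt{C{\left(-11 \right)} - 81} \right)} + u} = \frac{1}{-20 - 10175} = \frac{1}{-10195} = - \frac{1}{10195}$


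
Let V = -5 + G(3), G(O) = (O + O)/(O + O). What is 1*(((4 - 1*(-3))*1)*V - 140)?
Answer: -168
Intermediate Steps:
G(O) = 1 (G(O) = (2*O)/((2*O)) = (2*O)*(1/(2*O)) = 1)
V = -4 (V = -5 + 1 = -4)
1*(((4 - 1*(-3))*1)*V - 140) = 1*(((4 - 1*(-3))*1)*(-4) - 140) = 1*(((4 + 3)*1)*(-4) - 140) = 1*((7*1)*(-4) - 140) = 1*(7*(-4) - 140) = 1*(-28 - 140) = 1*(-168) = -168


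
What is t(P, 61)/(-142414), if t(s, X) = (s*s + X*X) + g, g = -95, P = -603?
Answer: -367235/142414 ≈ -2.5786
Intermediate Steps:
t(s, X) = -95 + X² + s² (t(s, X) = (s*s + X*X) - 95 = (s² + X²) - 95 = (X² + s²) - 95 = -95 + X² + s²)
t(P, 61)/(-142414) = (-95 + 61² + (-603)²)/(-142414) = (-95 + 3721 + 363609)*(-1/142414) = 367235*(-1/142414) = -367235/142414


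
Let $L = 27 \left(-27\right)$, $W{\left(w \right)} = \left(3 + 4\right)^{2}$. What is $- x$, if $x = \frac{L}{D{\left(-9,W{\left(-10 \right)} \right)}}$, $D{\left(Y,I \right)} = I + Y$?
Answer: $\frac{729}{40} \approx 18.225$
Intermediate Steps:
$W{\left(w \right)} = 49$ ($W{\left(w \right)} = 7^{2} = 49$)
$L = -729$
$x = - \frac{729}{40}$ ($x = - \frac{729}{49 - 9} = - \frac{729}{40} \approx -18.225$)
$- x = \left(-1\right) \left(- \frac{729}{40}\right) = \frac{729}{40}$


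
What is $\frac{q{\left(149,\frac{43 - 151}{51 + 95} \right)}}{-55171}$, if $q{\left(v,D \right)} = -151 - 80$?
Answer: $\frac{231}{55171} \approx 0.004187$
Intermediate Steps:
$q{\left(v,D \right)} = -231$
$\frac{q{\left(149,\frac{43 - 151}{51 + 95} \right)}}{-55171} = - \frac{231}{-55171} = \left(-231\right) \left(- \frac{1}{55171}\right) = \frac{231}{55171}$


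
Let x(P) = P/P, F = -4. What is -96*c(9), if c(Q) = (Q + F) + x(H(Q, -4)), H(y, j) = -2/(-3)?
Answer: -576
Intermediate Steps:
H(y, j) = ⅔ (H(y, j) = -2*(-⅓) = ⅔)
x(P) = 1
c(Q) = -3 + Q (c(Q) = (Q - 4) + 1 = (-4 + Q) + 1 = -3 + Q)
-96*c(9) = -96*(-3 + 9) = -96*6 = -576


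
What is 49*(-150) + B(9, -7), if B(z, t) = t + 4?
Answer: -7353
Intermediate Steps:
B(z, t) = 4 + t
49*(-150) + B(9, -7) = 49*(-150) + (4 - 7) = -7350 - 3 = -7353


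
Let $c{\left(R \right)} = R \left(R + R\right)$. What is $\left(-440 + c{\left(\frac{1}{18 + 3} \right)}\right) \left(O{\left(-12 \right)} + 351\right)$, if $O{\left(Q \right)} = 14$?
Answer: $- \frac{70823870}{441} \approx -1.606 \cdot 10^{5}$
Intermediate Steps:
$c{\left(R \right)} = 2 R^{2}$ ($c{\left(R \right)} = R 2 R = 2 R^{2}$)
$\left(-440 + c{\left(\frac{1}{18 + 3} \right)}\right) \left(O{\left(-12 \right)} + 351\right) = \left(-440 + 2 \left(\frac{1}{18 + 3}\right)^{2}\right) \left(14 + 351\right) = \left(-440 + 2 \left(\frac{1}{21}\right)^{2}\right) 365 = \left(-440 + \frac{2}{441}\right) 365 = \left(- \frac{194038}{441}\right) 365 = - \frac{70823870}{441}$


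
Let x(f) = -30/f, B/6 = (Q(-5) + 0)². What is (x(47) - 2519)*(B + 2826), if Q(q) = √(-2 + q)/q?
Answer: -8361611184/1175 ≈ -7.1163e+6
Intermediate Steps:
Q(q) = √(-2 + q)/q
B = -42/25 (B = 6*(√(-2 - 5)/(-5) + 0)² = 6*(-I*√7/5 + 0)² = 6*(-I*√7/5)² = 6*(-7/25) = -42/25 ≈ -1.6800)
(x(47) - 2519)*(B + 2826) = (-30/47 - 2519)*(-42/25 + 2826) = (-30*1/47 - 2519)*(70608/25) = (-30/47 - 2519)*(70608/25) = -118423/47*70608/25 = -8361611184/1175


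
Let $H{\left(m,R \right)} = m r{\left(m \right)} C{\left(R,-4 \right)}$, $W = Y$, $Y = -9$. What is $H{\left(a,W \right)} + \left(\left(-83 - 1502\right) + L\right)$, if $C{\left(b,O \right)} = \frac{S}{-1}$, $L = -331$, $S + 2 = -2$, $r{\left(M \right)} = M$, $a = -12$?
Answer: $-1340$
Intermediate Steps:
$S = -4$ ($S = -2 - 2 = -4$)
$C{\left(b,O \right)} = 4$ ($C{\left(b,O \right)} = - \frac{4}{-1} = \left(-4\right) \left(-1\right) = 4$)
$W = -9$
$H{\left(m,R \right)} = 4 m^{2}$ ($H{\left(m,R \right)} = m m 4 = m^{2} \cdot 4 = 4 m^{2}$)
$H{\left(a,W \right)} + \left(\left(-83 - 1502\right) + L\right) = 4 \left(-12\right)^{2} - 1916 = 4 \cdot 144 - 1916 = 576 - 1916 = -1340$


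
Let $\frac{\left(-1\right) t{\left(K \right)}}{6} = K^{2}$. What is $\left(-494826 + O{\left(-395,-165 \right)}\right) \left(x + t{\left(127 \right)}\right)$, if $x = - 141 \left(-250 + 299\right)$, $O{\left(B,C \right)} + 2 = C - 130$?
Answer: $51335838009$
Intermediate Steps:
$O{\left(B,C \right)} = -132 + C$ ($O{\left(B,C \right)} = -2 + \left(C - 130\right) = -2 + \left(-130 + C\right) = -132 + C$)
$x = -6909$ ($x = \left(-141\right) 49 = -6909$)
$t{\left(K \right)} = - 6 K^{2}$
$\left(-494826 + O{\left(-395,-165 \right)}\right) \left(x + t{\left(127 \right)}\right) = \left(-494826 - 297\right) \left(-6909 - 6 \cdot 127^{2}\right) = \left(-494826 - 297\right) \left(-6909 - 96774\right) = - 495123 \left(-6909 - 96774\right) = \left(-495123\right) \left(-103683\right) = 51335838009$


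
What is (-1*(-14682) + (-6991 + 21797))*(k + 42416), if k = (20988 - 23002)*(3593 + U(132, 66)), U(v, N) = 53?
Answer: -215280918464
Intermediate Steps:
k = -7343044 (k = (20988 - 23002)*(3593 + 53) = -2014*3646 = -7343044)
(-1*(-14682) + (-6991 + 21797))*(k + 42416) = (-1*(-14682) + (-6991 + 21797))*(-7343044 + 42416) = (14682 + 14806)*(-7300628) = 29488*(-7300628) = -215280918464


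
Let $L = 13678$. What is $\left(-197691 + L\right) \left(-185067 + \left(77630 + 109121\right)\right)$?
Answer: $-309877892$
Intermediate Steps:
$\left(-197691 + L\right) \left(-185067 + \left(77630 + 109121\right)\right) = \left(-197691 + 13678\right) \left(-185067 + \left(77630 + 109121\right)\right) = - 184013 \left(-185067 + 186751\right) = \left(-184013\right) 1684 = -309877892$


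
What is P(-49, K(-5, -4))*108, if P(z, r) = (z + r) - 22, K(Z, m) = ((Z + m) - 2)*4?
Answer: -12420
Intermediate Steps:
K(Z, m) = -8 + 4*Z + 4*m (K(Z, m) = (-2 + Z + m)*4 = -8 + 4*Z + 4*m)
P(z, r) = -22 + r + z (P(z, r) = (r + z) - 22 = -22 + r + z)
P(-49, K(-5, -4))*108 = (-22 + (-8 + 4*(-5) + 4*(-4)) - 49)*108 = (-22 + (-8 - 20 - 16) - 49)*108 = (-22 - 44 - 49)*108 = -115*108 = -12420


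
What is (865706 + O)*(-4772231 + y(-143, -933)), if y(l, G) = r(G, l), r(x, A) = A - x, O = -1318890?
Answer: 2162340718144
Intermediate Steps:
y(l, G) = l - G
(865706 + O)*(-4772231 + y(-143, -933)) = (865706 - 1318890)*(-4772231 + (-143 - 1*(-933))) = -453184*(-4772231 + (-143 + 933)) = -453184*(-4772231 + 790) = -453184*(-4771441) = 2162340718144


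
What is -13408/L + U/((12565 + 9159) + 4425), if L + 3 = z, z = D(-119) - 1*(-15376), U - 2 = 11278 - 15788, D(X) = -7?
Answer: -209937860/200902767 ≈ -1.0450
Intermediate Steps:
U = -4508 (U = 2 + (11278 - 15788) = 2 - 4510 = -4508)
z = 15369 (z = -7 - 1*(-15376) = -7 + 15376 = 15369)
L = 15366 (L = -3 + 15369 = 15366)
-13408/L + U/((12565 + 9159) + 4425) = -13408/15366 - 4508/((12565 + 9159) + 4425) = -13408*1/15366 - 4508/(21724 + 4425) = -6704/7683 - 4508/26149 = -209937860/200902767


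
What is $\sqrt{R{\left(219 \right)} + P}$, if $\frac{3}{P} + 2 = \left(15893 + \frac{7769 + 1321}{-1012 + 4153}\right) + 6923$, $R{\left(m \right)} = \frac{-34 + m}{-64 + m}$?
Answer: $\frac{\sqrt{18185078025423946}}{123427988} \approx 1.0926$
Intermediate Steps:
$R{\left(m \right)} = \frac{-34 + m}{-64 + m}$
$P = \frac{1047}{7963096}$ ($P = \frac{3}{-2 + \left(\left(15893 + \frac{7769 + 1321}{-1012 + 4153}\right) + 6923\right)} = \frac{3}{-2 + \left(\left(15893 + \frac{9090}{3141}\right) + 6923\right)} = \frac{3}{-2 + \left(\left(15893 + 9090 \cdot \frac{1}{3141}\right) + 6923\right)} = \frac{3}{-2 + \left(\left(15893 + \frac{1010}{349}\right) + 6923\right)} = \frac{3}{-2 + \left(\frac{5547667}{349} + 6923\right)} = \frac{3}{-2 + \frac{7963794}{349}} = \frac{3}{\frac{7963096}{349}} = 3 \cdot \frac{349}{7963096} = \frac{1047}{7963096} \approx 0.00013148$)
$\sqrt{R{\left(219 \right)} + P} = \sqrt{\frac{-34 + 219}{-64 + 219} + \frac{1047}{7963096}} = \sqrt{\frac{1}{155} \cdot 185 + \frac{1047}{7963096}} = \sqrt{\frac{37}{31} + \frac{1047}{7963096}} = \sqrt{\frac{294667009}{246855976}} = \frac{\sqrt{18185078025423946}}{123427988}$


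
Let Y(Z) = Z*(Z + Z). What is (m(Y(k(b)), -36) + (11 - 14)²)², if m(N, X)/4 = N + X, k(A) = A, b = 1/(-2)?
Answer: 17689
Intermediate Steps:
b = -½ ≈ -0.50000
Y(Z) = 2*Z² (Y(Z) = Z*(2*Z) = 2*Z²)
m(N, X) = 4*N + 4*X (m(N, X) = 4*(N + X) = 4*N + 4*X)
(m(Y(k(b)), -36) + (11 - 14)²)² = ((4*(2*(-½)²) + 4*(-36)) + (11 - 14)²)² = ((4*(2*(¼)) - 144) + (-3)²)² = ((4*(½) - 144) + 9)² = ((2 - 144) + 9)² = (-142 + 9)² = (-133)² = 17689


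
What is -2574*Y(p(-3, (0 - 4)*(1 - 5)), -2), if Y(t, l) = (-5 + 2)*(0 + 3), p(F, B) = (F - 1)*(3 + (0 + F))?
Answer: 23166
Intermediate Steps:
p(F, B) = (-1 + F)*(3 + F)
Y(t, l) = -9 (Y(t, l) = -3*3 = -9)
-2574*Y(p(-3, (0 - 4)*(1 - 5)), -2) = -2574*(-9) = 23166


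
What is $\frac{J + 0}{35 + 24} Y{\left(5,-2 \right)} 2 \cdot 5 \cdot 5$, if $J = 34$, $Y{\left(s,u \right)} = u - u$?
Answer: $0$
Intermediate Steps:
$Y{\left(s,u \right)} = 0$
$\frac{J + 0}{35 + 24} Y{\left(5,-2 \right)} 2 \cdot 5 \cdot 5 = \frac{34 + 0}{35 + 24} \cdot 0 \cdot 2 \cdot 5 \cdot 5 = \frac{34}{59} \cdot 0 \cdot 10 \cdot 5 = 34 \cdot \frac{1}{59} \cdot 0 \cdot 50 = \frac{34}{59} \cdot 0 \cdot 50 = 0 \cdot 50 = 0$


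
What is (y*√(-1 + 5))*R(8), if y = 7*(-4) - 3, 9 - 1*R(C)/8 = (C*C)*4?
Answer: 122512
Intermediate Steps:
R(C) = 72 - 32*C² (R(C) = 72 - 8*C*C*4 = 72 - 8*C²*4 = 72 - 32*C²)
y = -31 (y = -28 - 3 = -31)
(y*√(-1 + 5))*R(8) = (-31*√(-1 + 5))*(72 - 32*8²) = (-31*√4)*(72 - 32*64) = (-31*2)*(72 - 2048) = -62*(-1976) = 122512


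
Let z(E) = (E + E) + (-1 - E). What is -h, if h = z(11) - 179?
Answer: 169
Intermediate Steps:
z(E) = -1 + E (z(E) = 2*E + (-1 - E) = -1 + E)
h = -169 (h = (-1 + 11) - 179 = 10 - 179 = -169)
-h = -1*(-169) = 169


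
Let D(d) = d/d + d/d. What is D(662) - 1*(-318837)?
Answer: 318839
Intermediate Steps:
D(d) = 2 (D(d) = 1 + 1 = 2)
D(662) - 1*(-318837) = 2 - 1*(-318837) = 2 + 318837 = 318839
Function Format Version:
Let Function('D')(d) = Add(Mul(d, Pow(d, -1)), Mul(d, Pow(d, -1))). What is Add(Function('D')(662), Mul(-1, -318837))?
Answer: 318839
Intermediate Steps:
Function('D')(d) = 2 (Function('D')(d) = Add(1, 1) = 2)
Add(Function('D')(662), Mul(-1, -318837)) = Add(2, Mul(-1, -318837)) = Add(2, 318837) = 318839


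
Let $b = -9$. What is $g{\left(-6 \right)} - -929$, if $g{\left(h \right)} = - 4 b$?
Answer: $965$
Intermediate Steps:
$g{\left(h \right)} = 36$ ($g{\left(h \right)} = \left(-4\right) \left(-9\right) = 36$)
$g{\left(-6 \right)} - -929 = 36 - -929 = 36 + 929 = 965$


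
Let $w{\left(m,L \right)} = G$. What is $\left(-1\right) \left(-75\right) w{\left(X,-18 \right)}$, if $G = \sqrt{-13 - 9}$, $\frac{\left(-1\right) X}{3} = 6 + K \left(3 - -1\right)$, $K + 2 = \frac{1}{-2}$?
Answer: $75 i \sqrt{22} \approx 351.78 i$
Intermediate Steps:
$K = - \frac{5}{2}$ ($K = -2 + \frac{1}{-2} = -2 - \frac{1}{2} = - \frac{5}{2} \approx -2.5$)
$X = 12$ ($X = - 3 \left(6 - \frac{5 \left(3 - -1\right)}{2}\right) = - 3 \left(6 - \frac{5 \left(3 + 1\right)}{2}\right) = - 3 \left(6 - 10\right) = \left(-3\right) \left(-4\right) = 12$)
$G = i \sqrt{22}$ ($G = \sqrt{-22} = i \sqrt{22} \approx 4.6904 i$)
$w{\left(m,L \right)} = i \sqrt{22}$
$\left(-1\right) \left(-75\right) w{\left(X,-18 \right)} = \left(-1\right) \left(-75\right) i \sqrt{22} = 75 i \sqrt{22}$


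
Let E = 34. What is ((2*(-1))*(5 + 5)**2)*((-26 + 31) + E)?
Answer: -7800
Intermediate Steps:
((2*(-1))*(5 + 5)**2)*((-26 + 31) + E) = ((2*(-1))*(5 + 5)**2)*((-26 + 31) + 34) = (-2*10**2)*(5 + 34) = -2*100*39 = -200*39 = -7800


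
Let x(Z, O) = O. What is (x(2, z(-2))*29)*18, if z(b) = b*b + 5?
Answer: 4698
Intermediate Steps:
z(b) = 5 + b² (z(b) = b² + 5 = 5 + b²)
(x(2, z(-2))*29)*18 = ((5 + (-2)²)*29)*18 = ((5 + 4)*29)*18 = (9*29)*18 = 261*18 = 4698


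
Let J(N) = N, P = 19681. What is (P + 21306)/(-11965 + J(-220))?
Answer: -40987/12185 ≈ -3.3637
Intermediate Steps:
(P + 21306)/(-11965 + J(-220)) = (19681 + 21306)/(-11965 - 220) = 40987/(-12185) = 40987*(-1/12185) = -40987/12185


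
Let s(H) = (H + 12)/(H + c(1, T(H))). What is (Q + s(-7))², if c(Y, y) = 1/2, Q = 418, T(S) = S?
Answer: 29419776/169 ≈ 1.7408e+5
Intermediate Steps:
c(Y, y) = ½
s(H) = (12 + H)/(½ + H) (s(H) = (H + 12)/(H + ½) = (12 + H)/(½ + H))
(Q + s(-7))² = (418 + 2*(12 - 7)/(1 + 2*(-7)))² = (418 + 2*5/(1 - 14))² = (418 + 2*5/(-13))² = (418 + 2*(-1/13)*5)² = (418 - 10/13)² = (5424/13)² = 29419776/169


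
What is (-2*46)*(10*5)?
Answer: -4600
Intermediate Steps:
(-2*46)*(10*5) = -92*50 = -4600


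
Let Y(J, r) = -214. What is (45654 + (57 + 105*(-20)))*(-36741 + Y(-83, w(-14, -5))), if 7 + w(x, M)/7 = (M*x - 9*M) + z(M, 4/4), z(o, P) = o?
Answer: -1611644505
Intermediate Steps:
w(x, M) = -49 - 56*M + 7*M*x (w(x, M) = -49 + 7*((M*x - 9*M) + M) = -49 + 7*((-9*M + M*x) + M) = -49 + 7*(-8*M + M*x) = -49 + (-56*M + 7*M*x) = -49 - 56*M + 7*M*x)
(45654 + (57 + 105*(-20)))*(-36741 + Y(-83, w(-14, -5))) = (45654 + (57 + 105*(-20)))*(-36741 - 214) = (45654 + (57 - 2100))*(-36955) = (45654 - 2043)*(-36955) = 43611*(-36955) = -1611644505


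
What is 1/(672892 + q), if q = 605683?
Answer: 1/1278575 ≈ 7.8212e-7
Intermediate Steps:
1/(672892 + q) = 1/(672892 + 605683) = 1/1278575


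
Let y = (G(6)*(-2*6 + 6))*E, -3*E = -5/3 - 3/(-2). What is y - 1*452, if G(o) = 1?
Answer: -1357/3 ≈ -452.33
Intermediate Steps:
E = 1/18 (E = -(-5/3 - 3/(-2))/3 = -(-5*⅓ - 3*(-½))/3 = -(-5/3 + 3/2)/3 = -⅓*(-⅙) = 1/18 ≈ 0.055556)
y = -⅓ (y = (1*(-2*6 + 6))*(1/18) = (1*(-12 + 6))*(1/18) = (1*(-6))*(1/18) = -6*1/18 = -⅓ ≈ -0.33333)
y - 1*452 = -⅓ - 1*452 = -⅓ - 452 = -1357/3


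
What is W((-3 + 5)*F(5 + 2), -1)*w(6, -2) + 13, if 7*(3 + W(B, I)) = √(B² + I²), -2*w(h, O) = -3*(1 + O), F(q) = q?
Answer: 35/2 - 3*√197/14 ≈ 14.492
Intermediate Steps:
w(h, O) = 3/2 + 3*O/2 (w(h, O) = -(-3)*(1 + O)/2 = -(-3 - 3*O)/2 = 3/2 + 3*O/2)
W(B, I) = -3 + √(B² + I²)/7
W((-3 + 5)*F(5 + 2), -1)*w(6, -2) + 13 = (-3 + √(((-3 + 5)*(5 + 2))² + (-1)²)/7)*(3/2 + (3/2)*(-2)) + 13 = (-3 + √((2*7)² + 1)/7)*(3/2 - 3) + 13 = (-3 + √(14² + 1)/7)*(-3/2) + 13 = (-3 + √(196 + 1)/7)*(-3/2) + 13 = (-3 + √197/7)*(-3/2) + 13 = (9/2 - 3*√197/14) + 13 = 35/2 - 3*√197/14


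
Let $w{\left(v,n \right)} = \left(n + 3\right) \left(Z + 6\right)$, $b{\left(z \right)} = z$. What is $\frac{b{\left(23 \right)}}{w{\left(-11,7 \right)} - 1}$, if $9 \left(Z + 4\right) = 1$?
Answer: $\frac{207}{181} \approx 1.1436$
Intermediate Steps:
$Z = - \frac{35}{9}$ ($Z = -4 + \frac{1}{9} \cdot 1 = -4 + \frac{1}{9} = - \frac{35}{9} \approx -3.8889$)
$w{\left(v,n \right)} = \frac{19}{3} + \frac{19 n}{9}$ ($w{\left(v,n \right)} = \left(n + 3\right) \left(- \frac{35}{9} + 6\right) = \left(3 + n\right) \frac{19}{9} = \frac{19}{3} + \frac{19 n}{9}$)
$\frac{b{\left(23 \right)}}{w{\left(-11,7 \right)} - 1} = \frac{1}{\left(\frac{19}{3} + \frac{19}{9} \cdot 7\right) - 1} \cdot 23 = \frac{1}{\left(\frac{19}{3} + \frac{133}{9}\right) - 1} \cdot 23 = \frac{1}{\frac{190}{9} - 1} \cdot 23 = \frac{1}{\frac{181}{9}} \cdot 23 = \frac{9}{181} \cdot 23 = \frac{207}{181}$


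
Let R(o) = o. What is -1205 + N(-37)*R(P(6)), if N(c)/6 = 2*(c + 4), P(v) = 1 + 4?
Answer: -3185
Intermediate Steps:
P(v) = 5
N(c) = 48 + 12*c (N(c) = 6*(2*(c + 4)) = 6*(2*(4 + c)) = 6*(8 + 2*c) = 48 + 12*c)
-1205 + N(-37)*R(P(6)) = -1205 + (48 + 12*(-37))*5 = -1205 + (48 - 444)*5 = -1205 - 396*5 = -1205 - 1980 = -3185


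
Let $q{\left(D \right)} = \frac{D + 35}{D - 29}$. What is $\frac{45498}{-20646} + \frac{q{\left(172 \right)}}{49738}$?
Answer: $- \frac{53933633035}{24474229494} \approx -2.2037$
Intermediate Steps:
$q{\left(D \right)} = \frac{35 + D}{-29 + D}$
$\frac{45498}{-20646} + \frac{q{\left(172 \right)}}{49738} = \frac{45498}{-20646} + \frac{\frac{1}{-29 + 172} \left(35 + 172\right)}{49738} = 45498 \left(- \frac{1}{20646}\right) + \frac{1}{143} \cdot 207 \cdot \frac{1}{49738} = - \frac{7583}{3441} + \frac{1}{143} \cdot 207 \cdot \frac{1}{49738} = - \frac{7583}{3441} + \frac{207}{143} \cdot \frac{1}{49738} = - \frac{7583}{3441} + \frac{207}{7112534} = - \frac{53933633035}{24474229494}$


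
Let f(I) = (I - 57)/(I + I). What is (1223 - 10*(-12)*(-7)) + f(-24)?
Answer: 6155/16 ≈ 384.69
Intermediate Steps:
f(I) = (-57 + I)/(2*I) (f(I) = (-57 + I)/((2*I)) = (-57 + I)*(1/(2*I)) = (-57 + I)/(2*I))
(1223 - 10*(-12)*(-7)) + f(-24) = (1223 - 10*(-12)*(-7)) + (1/2)*(-57 - 24)/(-24) = (1223 + 120*(-7)) + (1/2)*(-1/24)*(-81) = (1223 - 840) + 27/16 = 383 + 27/16 = 6155/16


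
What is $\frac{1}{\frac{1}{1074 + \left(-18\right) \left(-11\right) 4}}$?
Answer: $1866$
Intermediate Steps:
$\frac{1}{\frac{1}{1074 + \left(-18\right) \left(-11\right) 4}} = \frac{1}{\frac{1}{1074 + 198 \cdot 4}} = \frac{1}{\frac{1}{1074 + 792}} = \frac{1}{\frac{1}{1866}} = 1866$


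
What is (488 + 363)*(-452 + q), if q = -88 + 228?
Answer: -265512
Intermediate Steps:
q = 140
(488 + 363)*(-452 + q) = (488 + 363)*(-452 + 140) = 851*(-312) = -265512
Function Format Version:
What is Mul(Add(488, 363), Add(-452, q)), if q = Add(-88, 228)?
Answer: -265512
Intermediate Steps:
q = 140
Mul(Add(488, 363), Add(-452, q)) = Mul(Add(488, 363), Add(-452, 140)) = Mul(851, -312) = -265512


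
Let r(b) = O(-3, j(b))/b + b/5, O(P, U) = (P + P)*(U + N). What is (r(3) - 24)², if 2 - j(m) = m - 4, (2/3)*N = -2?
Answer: 13689/25 ≈ 547.56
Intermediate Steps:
N = -3 (N = (3/2)*(-2) = -3)
j(m) = 6 - m (j(m) = 2 - (m - 4) = 2 - (-4 + m) = 2 + (4 - m) = 6 - m)
O(P, U) = 2*P*(-3 + U) (O(P, U) = (P + P)*(U - 3) = (2*P)*(-3 + U) = 2*P*(-3 + U))
r(b) = b/5 + (-18 + 6*b)/b (r(b) = (2*(-3)*(-3 + (6 - b)))/b + b/5 = (2*(-3)*(3 - b))/b + b*(⅕) = (-18 + 6*b)/b + b/5 = b/5 + (-18 + 6*b)/b)
(r(3) - 24)² = ((6 - 18/3 + (⅕)*3) - 24)² = ((6 - 18*⅓ + ⅗) - 24)² = ((6 - 6 + ⅗) - 24)² = (⅗ - 24)² = (-117/5)² = 13689/25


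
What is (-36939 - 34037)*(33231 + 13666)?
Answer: -3328561472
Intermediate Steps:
(-36939 - 34037)*(33231 + 13666) = -70976*46897 = -3328561472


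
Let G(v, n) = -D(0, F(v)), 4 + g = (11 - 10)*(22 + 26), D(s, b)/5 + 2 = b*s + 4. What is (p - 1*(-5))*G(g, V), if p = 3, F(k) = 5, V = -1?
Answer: -80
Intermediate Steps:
D(s, b) = 10 + 5*b*s (D(s, b) = -10 + 5*(b*s + 4) = -10 + 5*(4 + b*s) = -10 + (20 + 5*b*s) = 10 + 5*b*s)
g = 44 (g = -4 + (11 - 10)*(22 + 26) = -4 + 1*48 = -4 + 48 = 44)
G(v, n) = -10 (G(v, n) = -(10 + 5*5*0) = -(10 + 0) = -1*10 = -10)
(p - 1*(-5))*G(g, V) = (3 - 1*(-5))*(-10) = (3 + 5)*(-10) = 8*(-10) = -80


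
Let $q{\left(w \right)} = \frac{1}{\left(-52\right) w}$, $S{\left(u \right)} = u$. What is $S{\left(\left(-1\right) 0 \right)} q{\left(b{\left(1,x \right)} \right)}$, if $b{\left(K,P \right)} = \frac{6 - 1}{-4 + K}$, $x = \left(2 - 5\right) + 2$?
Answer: $0$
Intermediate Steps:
$x = -1$ ($x = -3 + 2 = -1$)
$b{\left(K,P \right)} = \frac{5}{-4 + K}$
$q{\left(w \right)} = - \frac{1}{52 w}$
$S{\left(\left(-1\right) 0 \right)} q{\left(b{\left(1,x \right)} \right)} = \left(-1\right) 0 \left(- \frac{1}{52 \frac{5}{-4 + 1}}\right) = 0 \left(- \frac{1}{52 \frac{5}{-3}}\right) = 0 \left(- \frac{1}{52 \cdot 5 \left(- \frac{1}{3}\right)}\right) = 0 \left(- \frac{1}{52 \left(- \frac{5}{3}\right)}\right) = 0 \left(\left(- \frac{1}{52}\right) \left(- \frac{3}{5}\right)\right) = 0 \cdot \frac{3}{260} = 0$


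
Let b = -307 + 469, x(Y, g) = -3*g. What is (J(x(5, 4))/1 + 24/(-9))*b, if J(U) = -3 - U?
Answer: 1026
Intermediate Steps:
b = 162
(J(x(5, 4))/1 + 24/(-9))*b = ((-3 - (-3)*4)/1 + 24/(-9))*162 = ((-3 - 1*(-12))*1 + 24*(-⅑))*162 = ((-3 + 12)*1 - 8/3)*162 = (9*1 - 8/3)*162 = (9 - 8/3)*162 = (19/3)*162 = 1026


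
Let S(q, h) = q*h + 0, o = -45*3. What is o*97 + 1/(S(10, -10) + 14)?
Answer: -1126171/86 ≈ -13095.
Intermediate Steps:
o = -135
S(q, h) = h*q (S(q, h) = h*q + 0 = h*q)
o*97 + 1/(S(10, -10) + 14) = -135*97 + 1/(-10*10 + 14) = -13095 + 1/(-100 + 14) = -13095 + 1/(-86) = -13095 - 1/86 = -1126171/86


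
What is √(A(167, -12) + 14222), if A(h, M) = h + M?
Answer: √14377 ≈ 119.90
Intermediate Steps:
A(h, M) = M + h
√(A(167, -12) + 14222) = √((-12 + 167) + 14222) = √(155 + 14222) = √14377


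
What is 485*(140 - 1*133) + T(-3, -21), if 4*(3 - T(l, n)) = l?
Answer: 13595/4 ≈ 3398.8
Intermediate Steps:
T(l, n) = 3 - l/4
485*(140 - 1*133) + T(-3, -21) = 485*(140 - 1*133) + (3 - ¼*(-3)) = 485*(140 - 133) + (3 + ¾) = 485*7 + 15/4 = 3395 + 15/4 = 13595/4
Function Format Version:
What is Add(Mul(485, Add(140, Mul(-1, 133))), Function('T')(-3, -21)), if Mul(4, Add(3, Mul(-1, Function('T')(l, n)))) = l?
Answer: Rational(13595, 4) ≈ 3398.8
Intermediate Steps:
Function('T')(l, n) = Add(3, Mul(Rational(-1, 4), l))
Add(Mul(485, Add(140, Mul(-1, 133))), Function('T')(-3, -21)) = Add(Mul(485, Add(140, Mul(-1, 133))), Add(3, Mul(Rational(-1, 4), -3))) = Add(Mul(485, Add(140, -133)), Add(3, Rational(3, 4))) = Add(Mul(485, 7), Rational(15, 4)) = Add(3395, Rational(15, 4)) = Rational(13595, 4)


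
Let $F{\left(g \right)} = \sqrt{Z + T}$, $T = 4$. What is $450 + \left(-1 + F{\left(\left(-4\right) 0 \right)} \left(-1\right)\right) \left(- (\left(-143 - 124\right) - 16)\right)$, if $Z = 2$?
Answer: $167 - 283 \sqrt{6} \approx -526.21$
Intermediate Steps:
$F{\left(g \right)} = \sqrt{6}$ ($F{\left(g \right)} = \sqrt{2 + 4} = \sqrt{6}$)
$450 + \left(-1 + F{\left(\left(-4\right) 0 \right)} \left(-1\right)\right) \left(- (\left(-143 - 124\right) - 16)\right) = 450 + \left(-1 + \sqrt{6} \left(-1\right)\right) \left(- (\left(-143 - 124\right) - 16)\right) = 450 + \left(-1 - \sqrt{6}\right) \left(- (-267 - 16)\right) = 450 + \left(-1 - \sqrt{6}\right) \left(\left(-1\right) \left(-283\right)\right) = 450 + \left(-1 - \sqrt{6}\right) 283 = 450 - \left(283 + 283 \sqrt{6}\right) = 167 - 283 \sqrt{6}$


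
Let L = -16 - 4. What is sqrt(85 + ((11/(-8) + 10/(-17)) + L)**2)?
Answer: sqrt(10494329)/136 ≈ 23.820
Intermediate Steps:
L = -20
sqrt(85 + ((11/(-8) + 10/(-17)) + L)**2) = sqrt(85 + ((11/(-8) + 10/(-17)) - 20)**2) = sqrt(85 + ((11*(-1/8) + 10*(-1/17)) - 20)**2) = sqrt(85 + ((-11/8 - 10/17) - 20)**2) = sqrt(85 + (-267/136 - 20)**2) = sqrt(85 + (-2987/136)**2) = sqrt(85 + 8922169/18496) = sqrt(10494329/18496) = sqrt(10494329)/136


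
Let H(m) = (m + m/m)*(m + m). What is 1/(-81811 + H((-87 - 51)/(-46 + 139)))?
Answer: -961/78618991 ≈ -1.2224e-5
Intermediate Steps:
H(m) = 2*m*(1 + m) (H(m) = (m + 1)*(2*m) = (1 + m)*(2*m) = 2*m*(1 + m))
1/(-81811 + H((-87 - 51)/(-46 + 139))) = 1/(-81811 + 2*((-87 - 51)/(-46 + 139))*(1 + (-87 - 51)/(-46 + 139))) = 1/(-81811 + 2*(-138/93)*(1 - 138/93)) = 1/(-81811 + 2*(-138*1/93)*(1 - 138*1/93)) = 1/(-81811 + 2*(-46/31)*(1 - 46/31)) = 1/(-81811 + 2*(-46/31)*(-15/31)) = 1/(-81811 + 1380/961) = 1/(-78618991/961) = -961/78618991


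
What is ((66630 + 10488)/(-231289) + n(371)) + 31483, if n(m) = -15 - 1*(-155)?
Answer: 7313974929/231289 ≈ 31623.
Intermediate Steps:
n(m) = 140 (n(m) = -15 + 155 = 140)
((66630 + 10488)/(-231289) + n(371)) + 31483 = ((66630 + 10488)/(-231289) + 140) + 31483 = (77118*(-1/231289) + 140) + 31483 = (-77118/231289 + 140) + 31483 = 32303342/231289 + 31483 = 7313974929/231289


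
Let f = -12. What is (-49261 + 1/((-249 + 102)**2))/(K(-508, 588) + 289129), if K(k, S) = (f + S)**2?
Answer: -1064480948/13417136145 ≈ -0.079337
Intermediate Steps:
K(k, S) = (-12 + S)**2
(-49261 + 1/((-249 + 102)**2))/(K(-508, 588) + 289129) = (-49261 + 1/((-249 + 102)**2))/((-12 + 588)**2 + 289129) = (-49261 + 1/((-147)**2))/(576**2 + 289129) = (-49261 + 1/21609)/(331776 + 289129) = (-49261 + 1/21609)/620905 = -1064480948/21609*1/620905 = -1064480948/13417136145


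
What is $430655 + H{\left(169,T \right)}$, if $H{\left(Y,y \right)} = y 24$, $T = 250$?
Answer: $436655$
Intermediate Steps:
$H{\left(Y,y \right)} = 24 y$
$430655 + H{\left(169,T \right)} = 430655 + 24 \cdot 250 = 430655 + 6000 = 436655$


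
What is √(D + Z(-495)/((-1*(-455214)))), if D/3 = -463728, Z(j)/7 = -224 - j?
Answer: 13*I*√1705803843901074/455214 ≈ 1179.5*I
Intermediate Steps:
Z(j) = -1568 - 7*j (Z(j) = 7*(-224 - j) = -1568 - 7*j)
D = -1391184 (D = 3*(-463728) = -1391184)
√(D + Z(-495)/((-1*(-455214)))) = √(-1391184 + (-1568 - 7*(-495))/((-1*(-455214)))) = √(-1391184 + (-1568 + 3465)/455214) = √(-1391184 + 1897*(1/455214)) = √(-1391184 + 1897/455214) = √(-633286431479/455214) = 13*I*√1705803843901074/455214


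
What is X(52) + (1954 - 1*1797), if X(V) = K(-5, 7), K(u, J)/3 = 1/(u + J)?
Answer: 317/2 ≈ 158.50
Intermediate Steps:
K(u, J) = 3/(J + u) (K(u, J) = 3/(u + J) = 3/(J + u))
X(V) = 3/2 (X(V) = 3/(7 - 5) = 3/2)
X(52) + (1954 - 1*1797) = 3/2 + (1954 - 1*1797) = 3/2 + (1954 - 1797) = 3/2 + 157 = 317/2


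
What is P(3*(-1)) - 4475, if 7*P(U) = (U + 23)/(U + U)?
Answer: -93985/21 ≈ -4475.5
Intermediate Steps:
P(U) = (23 + U)/(14*U) (P(U) = ((U + 23)/(U + U))/7 = ((23 + U)/((2*U)))/7 = ((23 + U)*(1/(2*U)))/7 = ((23 + U)/(2*U))/7 = (23 + U)/(14*U))
P(3*(-1)) - 4475 = (23 + 3*(-1))/(14*((3*(-1)))) - 4475 = (1/14)*(23 - 3)/(-3) - 4475 = (1/14)*(-⅓)*20 - 4475 = -10/21 - 4475 = -93985/21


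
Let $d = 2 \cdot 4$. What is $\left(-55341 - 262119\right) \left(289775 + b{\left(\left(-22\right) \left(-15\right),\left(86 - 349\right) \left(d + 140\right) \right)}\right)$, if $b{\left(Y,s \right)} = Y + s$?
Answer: $-79739920260$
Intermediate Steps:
$d = 8$
$\left(-55341 - 262119\right) \left(289775 + b{\left(\left(-22\right) \left(-15\right),\left(86 - 349\right) \left(d + 140\right) \right)}\right) = \left(-55341 - 262119\right) \left(289775 + \left(\left(-22\right) \left(-15\right) + \left(86 - 349\right) \left(8 + 140\right)\right)\right) = - 317460 \left(289775 + \left(330 - 38924\right)\right) = - 317460 \left(289775 - 38594\right) = \left(-317460\right) 251181 = -79739920260$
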